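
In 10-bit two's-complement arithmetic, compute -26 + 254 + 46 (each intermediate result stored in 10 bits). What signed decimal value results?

-26 + 254 = 228 (0011100100)
228 + 46 = 274 (0100010010)

274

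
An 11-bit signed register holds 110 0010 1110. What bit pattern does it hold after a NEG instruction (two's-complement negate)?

Invert: 00111010001. Add 1: 00111010010.

00111010010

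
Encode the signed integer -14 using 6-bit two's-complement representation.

110010

|-14| = 14 = 001110 in 6 bits.
Invert the bits: 110001. Add 1: 110010.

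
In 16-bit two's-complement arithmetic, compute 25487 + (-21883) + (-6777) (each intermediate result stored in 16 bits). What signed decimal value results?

-3173

25487 + (-21883) = 3604 (0000111000010100)
3604 + (-6777) = -3173 (1111001110011011)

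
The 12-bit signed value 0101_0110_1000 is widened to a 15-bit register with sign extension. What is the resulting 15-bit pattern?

000010101101000

MSB of 010101101000 is 0; replicate it into the new high bits.
000|010101101000 → 000010101101000 (still 1384).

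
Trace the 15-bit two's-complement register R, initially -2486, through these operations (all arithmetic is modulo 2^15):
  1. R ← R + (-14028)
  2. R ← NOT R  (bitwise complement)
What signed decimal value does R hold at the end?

-16255

Start: R = -2486 = 111011001001010.
R = -2486 + (-14028) = -16514; wraps to 16254 = 011111101111110
R = NOT 011111101111110 = 100000010000001 = -16255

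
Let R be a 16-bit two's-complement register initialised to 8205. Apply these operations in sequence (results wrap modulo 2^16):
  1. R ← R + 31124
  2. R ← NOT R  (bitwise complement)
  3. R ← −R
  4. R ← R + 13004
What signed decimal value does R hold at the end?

-13202

Start: R = 8205 = 0010000000001101.
R = 8205 + 31124 = 39329; wraps to -26207 = 1001100110100001
R = NOT 1001100110100001 = 0110011001011110 = 26206
R = −(26206) = -26206 = 1001100110100010
R = -26206 + 13004 = -13202 = 1100110001101110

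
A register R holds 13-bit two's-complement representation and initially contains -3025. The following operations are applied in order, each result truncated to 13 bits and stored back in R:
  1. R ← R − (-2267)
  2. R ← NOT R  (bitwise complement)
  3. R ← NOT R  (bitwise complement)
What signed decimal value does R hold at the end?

Start: R = -3025 = 1010000101111.
R = -3025 − (-2267) = -758 = 1110100001010
R = NOT 1110100001010 = 0001011110101 = 757
R = NOT 0001011110101 = 1110100001010 = -758

-758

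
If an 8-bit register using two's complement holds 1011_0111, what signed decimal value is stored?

-73

MSB is 1, so the value is negative.
Unsigned reading: 183. Subtract 2^8 = 256: 183 − 256 = -73.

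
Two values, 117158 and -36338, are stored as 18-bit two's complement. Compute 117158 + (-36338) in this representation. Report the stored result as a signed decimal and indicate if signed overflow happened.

117158 → 011100100110100110
-36338 → 110111001000001110
  011100100110100110
+ 110111001000001110
= 010011101110110100  (discard carry-out 1)
Result 010011101110110100: MSB = 0 → value 80820.
Addends have opposite signs, so signed overflow cannot occur.

80820; no overflow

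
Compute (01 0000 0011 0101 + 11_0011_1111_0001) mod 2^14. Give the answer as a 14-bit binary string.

00010000100110

  01000000110101
+ 11001111110001
= 00010000100110  (discard carry-out 1)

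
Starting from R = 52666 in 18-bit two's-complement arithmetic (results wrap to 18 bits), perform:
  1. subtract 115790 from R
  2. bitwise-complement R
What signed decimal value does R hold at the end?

Start: R = 52666 = 001100110110111010.
R = 52666 − 115790 = -63124 = 110000100101101100
R = NOT 110000100101101100 = 001111011010010011 = 63123

63123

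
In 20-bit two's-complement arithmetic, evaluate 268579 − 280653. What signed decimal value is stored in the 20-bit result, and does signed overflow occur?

268579 → 01000001100100100011
280653 → 01000100100001001101
Subtract via negate-and-add: invert 01000100100001001101 + 1 = 10111011011110110011 (i.e. -280653).
  01000001100100100011
+ 10111011011110110011
= 11111101000011010110
Result 11111101000011010110: MSB = 1 → 1036502 − 1048576 = -12074.
Addends (after negating the subtrahend) have opposite signs, so signed overflow cannot occur.

-12074; no overflow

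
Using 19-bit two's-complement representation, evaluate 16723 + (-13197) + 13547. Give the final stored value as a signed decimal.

17073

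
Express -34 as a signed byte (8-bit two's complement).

|-34| = 34 = 00100010 in 8 bits.
Invert the bits: 11011101. Add 1: 11011110.
Check: 11011110 reads as 222 − 256 = -34.

11011110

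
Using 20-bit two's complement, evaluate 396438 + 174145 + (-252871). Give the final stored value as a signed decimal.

317712

396438 + 174145 = 570583 → wraps to -477993 (10001011010011010111)
-477993 + (-252871) = -730864 → wraps to 317712 (01001101100100010000)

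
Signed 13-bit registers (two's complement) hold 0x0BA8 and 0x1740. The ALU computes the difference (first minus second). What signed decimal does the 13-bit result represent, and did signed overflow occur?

-2968; overflow

0x0BA8 = 0101110101000 = 2984 (signed)
0x1740 = 1011101000000 = -2240 (signed)
Subtract via negate-and-add: invert 1011101000000 + 1 = 0100011000000 (i.e. 2240).
  0101110101000
+ 0100011000000
= 1010001101000
Result 1010001101000: MSB = 1 → 5224 − 8192 = -2968.
Both addends (after negating the subtrahend) are non-negative but the stored result is negative: signed overflow. The true value 2984 − (-2240) = 5224 lies outside [-4096, 4095].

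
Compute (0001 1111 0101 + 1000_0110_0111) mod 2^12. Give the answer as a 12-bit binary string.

101001011100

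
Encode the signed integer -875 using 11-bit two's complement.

|-875| = 875 = 01101101011 in 11 bits.
Invert the bits: 10010010100. Add 1: 10010010101.

10010010101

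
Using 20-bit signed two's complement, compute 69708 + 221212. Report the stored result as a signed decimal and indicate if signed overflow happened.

290920; no overflow

69708 → 00010001000001001100
221212 → 00110110000000011100
  00010001000001001100
+ 00110110000000011100
= 01000111000001101000
Result 01000111000001101000: MSB = 0 → value 290920.
Both addends are non-negative and so is the stored result: no signed overflow.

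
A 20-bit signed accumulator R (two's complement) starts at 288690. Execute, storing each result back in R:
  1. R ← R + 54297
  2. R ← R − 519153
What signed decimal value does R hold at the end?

-176166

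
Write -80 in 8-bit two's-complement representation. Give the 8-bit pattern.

10110000

|-80| = 80 = 01010000 in 8 bits.
Invert the bits: 10101111. Add 1: 10110000.
Check: 10110000 reads as 176 − 256 = -80.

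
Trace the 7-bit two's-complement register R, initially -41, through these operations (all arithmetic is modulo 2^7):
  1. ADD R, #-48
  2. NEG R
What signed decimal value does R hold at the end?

-39

Start: R = -41 = 1010111.
R = -41 + (-48) = -89; wraps to 39 = 0100111
R = −(39) = -39 = 1011001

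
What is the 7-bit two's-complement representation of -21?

|-21| = 21 = 0010101 in 7 bits.
Invert the bits: 1101010. Add 1: 1101011.

1101011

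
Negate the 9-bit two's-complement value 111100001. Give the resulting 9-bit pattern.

Invert: 000011110. Add 1: 000011111.
Check: 111100001 = -31, 000011111 = 31.

000011111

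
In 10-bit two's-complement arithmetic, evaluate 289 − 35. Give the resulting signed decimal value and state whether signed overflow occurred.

254; no overflow

289 → 0100100001
35 → 0000100011
Subtract via negate-and-add: invert 0000100011 + 1 = 1111011101 (i.e. -35).
  0100100001
+ 1111011101
= 0011111110  (discard carry-out 1)
Result 0011111110: MSB = 0 → value 254.
Addends (after negating the subtrahend) have opposite signs, so signed overflow cannot occur.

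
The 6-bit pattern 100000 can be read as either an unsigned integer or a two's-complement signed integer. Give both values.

Unsigned: 100000 = 32.
Signed: MSB=1 → 32 − 64 = -32.

unsigned = 32, signed = -32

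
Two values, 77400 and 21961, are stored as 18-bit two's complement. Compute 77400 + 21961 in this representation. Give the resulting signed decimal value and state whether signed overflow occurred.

99361; no overflow

77400 → 010010111001011000
21961 → 000101010111001001
  010010111001011000
+ 000101010111001001
= 011000010000100001
Result 011000010000100001: MSB = 0 → value 99361.
Both addends are non-negative and so is the stored result: no signed overflow.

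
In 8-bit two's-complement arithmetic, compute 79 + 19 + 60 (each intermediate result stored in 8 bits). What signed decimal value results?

-98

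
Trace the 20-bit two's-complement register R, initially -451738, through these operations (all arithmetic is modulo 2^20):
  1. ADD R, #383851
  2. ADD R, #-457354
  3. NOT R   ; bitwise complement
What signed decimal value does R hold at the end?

Start: R = -451738 = 10010001101101100110.
R = -451738 + 383851 = -67887 = 11101111011011010001
R = -67887 + (-457354) = -525241; wraps to 523335 = 01111111110001000111
R = NOT 01111111110001000111 = 10000000001110111000 = -523336

-523336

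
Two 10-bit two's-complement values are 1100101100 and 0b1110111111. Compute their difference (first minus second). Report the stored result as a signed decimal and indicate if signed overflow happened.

1100101100 = -212 (signed)
0b1110111111 → 1110111111 = -65 (signed)
Subtract via negate-and-add: invert 1110111111 + 1 = 0001000001 (i.e. 65).
  1100101100
+ 0001000001
= 1101101101
Result 1101101101: MSB = 1 → 877 − 1024 = -147.
Addends (after negating the subtrahend) have opposite signs, so signed overflow cannot occur.

-147; no overflow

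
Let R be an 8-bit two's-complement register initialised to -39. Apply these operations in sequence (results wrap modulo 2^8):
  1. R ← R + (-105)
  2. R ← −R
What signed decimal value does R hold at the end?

-112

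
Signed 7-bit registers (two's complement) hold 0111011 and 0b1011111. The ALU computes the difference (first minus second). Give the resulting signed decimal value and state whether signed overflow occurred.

-36; overflow

0111011 = 59 (signed)
0b1011111 → 1011111 = -33 (signed)
Subtract via negate-and-add: invert 1011111 + 1 = 0100001 (i.e. 33).
  0111011
+ 0100001
= 1011100
Result 1011100: MSB = 1 → 92 − 128 = -36.
Both addends (after negating the subtrahend) are non-negative but the stored result is negative: signed overflow. The true value 59 − (-33) = 92 lies outside [-64, 63].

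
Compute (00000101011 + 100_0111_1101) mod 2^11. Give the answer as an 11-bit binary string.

  00000101011
+ 10001111101
= 10010101000

10010101000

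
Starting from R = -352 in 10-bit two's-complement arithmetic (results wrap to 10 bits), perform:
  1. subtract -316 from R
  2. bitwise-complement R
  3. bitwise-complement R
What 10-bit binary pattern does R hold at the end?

Start: R = -352 = 1010100000.
R = -352 − (-316) = -36 = 1111011100
R = NOT 1111011100 = 0000100011 = 35
R = NOT 0000100011 = 1111011100 = -36

1111011100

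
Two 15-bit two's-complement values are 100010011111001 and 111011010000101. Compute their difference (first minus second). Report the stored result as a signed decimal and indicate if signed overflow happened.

-12684; no overflow

100010011111001 = -15111 (signed)
111011010000101 = -2427 (signed)
Subtract via negate-and-add: invert 111011010000101 + 1 = 000100101111011 (i.e. 2427).
  100010011111001
+ 000100101111011
= 100111001110100
Result 100111001110100: MSB = 1 → 20084 − 32768 = -12684.
Addends (after negating the subtrahend) have opposite signs, so signed overflow cannot occur.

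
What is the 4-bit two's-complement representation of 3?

0011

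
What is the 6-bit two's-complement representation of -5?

|-5| = 5 = 000101 in 6 bits.
Invert the bits: 111010. Add 1: 111011.
Check: 111011 reads as 59 − 64 = -5.

111011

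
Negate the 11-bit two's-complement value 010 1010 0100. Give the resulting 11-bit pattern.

10101011100

Invert: 10101011011. Add 1: 10101011100.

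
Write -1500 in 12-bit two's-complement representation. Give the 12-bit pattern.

|-1500| = 1500 = 010111011100 in 12 bits.
Invert the bits: 101000100011. Add 1: 101000100100.
Check: 101000100100 reads as 2596 − 4096 = -1500.

101000100100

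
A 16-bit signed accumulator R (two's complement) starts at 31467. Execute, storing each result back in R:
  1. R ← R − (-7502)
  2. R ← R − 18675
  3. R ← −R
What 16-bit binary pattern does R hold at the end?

1011000010111010

Start: R = 31467 = 0111101011101011.
R = 31467 − (-7502) = 38969; wraps to -26567 = 1001100000111001
R = -26567 − 18675 = -45242; wraps to 20294 = 0100111101000110
R = −(20294) = -20294 = 1011000010111010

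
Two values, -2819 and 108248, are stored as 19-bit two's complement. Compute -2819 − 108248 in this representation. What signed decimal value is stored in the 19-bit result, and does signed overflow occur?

-111067; no overflow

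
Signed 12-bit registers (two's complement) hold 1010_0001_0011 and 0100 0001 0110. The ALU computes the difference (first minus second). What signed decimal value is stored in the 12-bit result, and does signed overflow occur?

1010_0001_0011 → 101000010011 = -1517 (signed)
0100 0001 0110 → 010000010110 = 1046 (signed)
Subtract via negate-and-add: invert 010000010110 + 1 = 101111101010 (i.e. -1046).
  101000010011
+ 101111101010
= 010111111101  (discard carry-out 1)
Result 010111111101: MSB = 0 → value 1533.
Both addends (after negating the subtrahend) are negative but the stored result is non-negative: signed overflow. The true value -1517 − 1046 = -2563 lies outside [-2048, 2047].

1533; overflow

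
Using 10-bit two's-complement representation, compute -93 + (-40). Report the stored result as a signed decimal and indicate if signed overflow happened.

-93 → 1110100011
-40 → 1111011000
  1110100011
+ 1111011000
= 1101111011  (discard carry-out 1)
Result 1101111011: MSB = 1 → 891 − 1024 = -133.
Both addends are negative and so is the stored result: no signed overflow.

-133; no overflow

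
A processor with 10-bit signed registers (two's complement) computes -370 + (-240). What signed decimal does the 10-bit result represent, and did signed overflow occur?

-370 → 1010001110
-240 → 1100010000
  1010001110
+ 1100010000
= 0110011110  (discard carry-out 1)
Result 0110011110: MSB = 0 → value 414.
Both addends are negative but the stored result is non-negative: signed overflow. The true value -370 + (-240) = -610 lies outside [-512, 511].

414; overflow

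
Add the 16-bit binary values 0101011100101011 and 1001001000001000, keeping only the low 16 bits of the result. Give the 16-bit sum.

  0101011100101011
+ 1001001000001000
= 1110100100110011

1110100100110011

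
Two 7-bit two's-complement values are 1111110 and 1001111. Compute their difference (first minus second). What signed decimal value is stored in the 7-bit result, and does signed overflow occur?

1111110 = -2 (signed)
1001111 = -49 (signed)
Subtract via negate-and-add: invert 1001111 + 1 = 0110001 (i.e. 49).
  1111110
+ 0110001
= 0101111  (discard carry-out 1)
Result 0101111: MSB = 0 → value 47.
Addends (after negating the subtrahend) have opposite signs, so signed overflow cannot occur.

47; no overflow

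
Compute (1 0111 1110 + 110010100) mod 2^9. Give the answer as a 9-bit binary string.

100010010

  101111110
+ 110010100
= 100010010  (discard carry-out 1)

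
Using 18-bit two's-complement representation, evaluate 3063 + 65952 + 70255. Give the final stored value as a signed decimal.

-122874

3063 + 65952 = 69015 (010000110110010111)
69015 + 70255 = 139270 → wraps to -122874 (100010000000000110)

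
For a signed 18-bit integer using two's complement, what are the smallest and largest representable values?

min = -131072, max = 131071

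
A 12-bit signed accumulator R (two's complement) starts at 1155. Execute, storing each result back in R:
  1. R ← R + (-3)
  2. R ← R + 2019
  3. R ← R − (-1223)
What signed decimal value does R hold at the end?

298

Start: R = 1155 = 010010000011.
R = 1155 + (-3) = 1152 = 010010000000
R = 1152 + 2019 = 3171; wraps to -925 = 110001100011
R = -925 − (-1223) = 298 = 000100101010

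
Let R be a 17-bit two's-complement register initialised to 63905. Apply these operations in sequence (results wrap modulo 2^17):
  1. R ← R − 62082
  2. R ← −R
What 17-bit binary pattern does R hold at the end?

11111100011100001

Start: R = 63905 = 01111100110100001.
R = 63905 − 62082 = 1823 = 00000011100011111
R = −(1823) = -1823 = 11111100011100001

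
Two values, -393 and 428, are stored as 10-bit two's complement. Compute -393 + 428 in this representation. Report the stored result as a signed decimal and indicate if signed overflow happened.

-393 → 1001110111
428 → 0110101100
  1001110111
+ 0110101100
= 0000100011  (discard carry-out 1)
Result 0000100011: MSB = 0 → value 35.
Addends have opposite signs, so signed overflow cannot occur.

35; no overflow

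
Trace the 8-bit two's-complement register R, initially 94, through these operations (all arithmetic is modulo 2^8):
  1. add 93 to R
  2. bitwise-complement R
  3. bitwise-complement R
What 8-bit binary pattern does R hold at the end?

10111011

Start: R = 94 = 01011110.
R = 94 + 93 = 187; wraps to -69 = 10111011
R = NOT 10111011 = 01000100 = 68
R = NOT 01000100 = 10111011 = -69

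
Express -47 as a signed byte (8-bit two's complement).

11010001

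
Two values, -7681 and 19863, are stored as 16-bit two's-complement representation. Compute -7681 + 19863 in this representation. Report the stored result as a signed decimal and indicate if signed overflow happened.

12182; no overflow

-7681 → 1110000111111111
19863 → 0100110110010111
  1110000111111111
+ 0100110110010111
= 0010111110010110  (discard carry-out 1)
Result 0010111110010110: MSB = 0 → value 12182.
Addends have opposite signs, so signed overflow cannot occur.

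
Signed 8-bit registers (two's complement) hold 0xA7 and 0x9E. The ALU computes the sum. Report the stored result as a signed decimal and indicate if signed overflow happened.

0xA7 = 10100111 = -89 (signed)
0x9E = 10011110 = -98 (signed)
  10100111
+ 10011110
= 01000101  (discard carry-out 1)
Result 01000101: MSB = 0 → value 69.
Both addends are negative but the stored result is non-negative: signed overflow. The true value -89 + (-98) = -187 lies outside [-128, 127].

69; overflow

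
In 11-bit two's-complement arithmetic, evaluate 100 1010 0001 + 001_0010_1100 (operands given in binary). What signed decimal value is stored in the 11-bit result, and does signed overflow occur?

100 1010 0001 → 10010100001 = -863 (signed)
001_0010_1100 → 00100101100 = 300 (signed)
  10010100001
+ 00100101100
= 10111001101
Result 10111001101: MSB = 1 → 1485 − 2048 = -563.
Addends have opposite signs, so signed overflow cannot occur.

-563; no overflow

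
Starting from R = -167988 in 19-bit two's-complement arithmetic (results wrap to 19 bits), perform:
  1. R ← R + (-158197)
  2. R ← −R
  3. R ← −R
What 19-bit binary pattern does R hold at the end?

Start: R = -167988 = 1010110111111001100.
R = -167988 + (-158197) = -326185; wraps to 198103 = 0110000010111010111
R = −(198103) = -198103 = 1001111101000101001
R = −(-198103) = 198103 = 0110000010111010111

0110000010111010111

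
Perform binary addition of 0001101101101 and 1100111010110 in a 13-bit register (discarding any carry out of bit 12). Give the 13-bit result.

  0001101101101
+ 1100111010110
= 1110101000011

1110101000011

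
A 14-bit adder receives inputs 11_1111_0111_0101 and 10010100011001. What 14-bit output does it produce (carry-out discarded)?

10010010001110

  11111101110101
+ 10010100011001
= 10010010001110  (discard carry-out 1)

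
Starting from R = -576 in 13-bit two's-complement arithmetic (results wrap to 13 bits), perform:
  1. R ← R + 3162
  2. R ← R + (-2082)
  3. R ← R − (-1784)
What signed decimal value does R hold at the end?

2288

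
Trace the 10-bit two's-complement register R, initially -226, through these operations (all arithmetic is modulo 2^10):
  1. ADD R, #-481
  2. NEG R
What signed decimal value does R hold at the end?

Start: R = -226 = 1100011110.
R = -226 + (-481) = -707; wraps to 317 = 0100111101
R = −(317) = -317 = 1011000011

-317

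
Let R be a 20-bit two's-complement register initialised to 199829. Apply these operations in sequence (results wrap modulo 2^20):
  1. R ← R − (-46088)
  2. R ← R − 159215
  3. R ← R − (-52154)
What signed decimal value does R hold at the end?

138856

Start: R = 199829 = 00110000110010010101.
R = 199829 − (-46088) = 245917 = 00111100000010011101
R = 245917 − 159215 = 86702 = 00010101001010101110
R = 86702 − (-52154) = 138856 = 00100001111001101000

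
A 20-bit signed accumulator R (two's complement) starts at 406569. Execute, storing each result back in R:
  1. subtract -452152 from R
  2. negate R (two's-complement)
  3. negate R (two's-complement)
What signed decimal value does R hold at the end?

-189855

Start: R = 406569 = 01100011010000101001.
R = 406569 − (-452152) = 858721; wraps to -189855 = 11010001101001100001
R = −(-189855) = 189855 = 00101110010110011111
R = −(189855) = -189855 = 11010001101001100001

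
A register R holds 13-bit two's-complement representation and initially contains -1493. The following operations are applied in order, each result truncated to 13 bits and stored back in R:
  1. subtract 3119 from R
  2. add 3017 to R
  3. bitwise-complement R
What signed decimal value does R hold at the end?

Start: R = -1493 = 1101000101011.
R = -1493 − 3119 = -4612; wraps to 3580 = 0110111111100
R = 3580 + 3017 = 6597; wraps to -1595 = 1100111000101
R = NOT 1100111000101 = 0011000111010 = 1594

1594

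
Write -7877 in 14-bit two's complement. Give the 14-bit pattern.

|-7877| = 7877 = 01111011000101 in 14 bits.
Invert the bits: 10000100111010. Add 1: 10000100111011.
Check: 10000100111011 reads as 8507 − 16384 = -7877.

10000100111011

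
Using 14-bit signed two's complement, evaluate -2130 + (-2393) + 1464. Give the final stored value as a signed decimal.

-2130 + (-2393) = -4523 (10111001010101)
-4523 + 1464 = -3059 (11010000001101)

-3059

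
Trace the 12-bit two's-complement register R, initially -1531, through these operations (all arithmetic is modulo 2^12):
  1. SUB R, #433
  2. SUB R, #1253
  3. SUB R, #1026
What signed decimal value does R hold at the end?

-147

Start: R = -1531 = 101000000101.
R = -1531 − 433 = -1964 = 100001010100
R = -1964 − 1253 = -3217; wraps to 879 = 001101101111
R = 879 − 1026 = -147 = 111101101101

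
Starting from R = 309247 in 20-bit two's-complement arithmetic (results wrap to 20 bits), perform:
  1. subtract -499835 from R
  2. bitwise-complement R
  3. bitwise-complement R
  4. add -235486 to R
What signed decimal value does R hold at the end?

Start: R = 309247 = 01001011011111111111.
R = 309247 − (-499835) = 809082; wraps to -239494 = 11000101100001111010
R = NOT 11000101100001111010 = 00111010011110000101 = 239493
R = NOT 00111010011110000101 = 11000101100001111010 = -239494
R = -239494 + (-235486) = -474980 = 10001100000010011100

-474980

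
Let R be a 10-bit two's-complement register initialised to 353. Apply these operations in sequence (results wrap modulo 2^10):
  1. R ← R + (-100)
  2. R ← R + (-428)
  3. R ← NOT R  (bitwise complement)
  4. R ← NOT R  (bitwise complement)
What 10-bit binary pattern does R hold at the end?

Start: R = 353 = 0101100001.
R = 353 + (-100) = 253 = 0011111101
R = 253 + (-428) = -175 = 1101010001
R = NOT 1101010001 = 0010101110 = 174
R = NOT 0010101110 = 1101010001 = -175

1101010001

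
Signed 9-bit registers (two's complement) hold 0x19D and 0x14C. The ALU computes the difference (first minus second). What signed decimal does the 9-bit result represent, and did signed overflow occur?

0x19D = 110011101 = -99 (signed)
0x14C = 101001100 = -180 (signed)
Subtract via negate-and-add: invert 101001100 + 1 = 010110100 (i.e. 180).
  110011101
+ 010110100
= 001010001  (discard carry-out 1)
Result 001010001: MSB = 0 → value 81.
Addends (after negating the subtrahend) have opposite signs, so signed overflow cannot occur.

81; no overflow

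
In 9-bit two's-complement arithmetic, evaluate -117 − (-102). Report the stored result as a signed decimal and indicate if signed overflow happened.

-15; no overflow

-117 → 110001011
-102 → 110011010
Subtract via negate-and-add: invert 110011010 + 1 = 001100110 (i.e. 102).
  110001011
+ 001100110
= 111110001
Result 111110001: MSB = 1 → 497 − 512 = -15.
Addends (after negating the subtrahend) have opposite signs, so signed overflow cannot occur.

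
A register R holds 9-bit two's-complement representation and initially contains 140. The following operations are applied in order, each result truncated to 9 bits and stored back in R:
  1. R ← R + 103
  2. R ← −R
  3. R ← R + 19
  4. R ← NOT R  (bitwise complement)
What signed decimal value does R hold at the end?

Start: R = 140 = 010001100.
R = 140 + 103 = 243 = 011110011
R = −(243) = -243 = 100001101
R = -243 + 19 = -224 = 100100000
R = NOT 100100000 = 011011111 = 223

223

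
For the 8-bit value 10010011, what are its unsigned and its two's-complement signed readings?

unsigned = 147, signed = -109

Unsigned: 10010011 = 147.
Signed: MSB=1 → 147 − 256 = -109.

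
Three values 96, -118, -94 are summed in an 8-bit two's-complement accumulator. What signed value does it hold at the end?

-116

96 + (-118) = -22 (11101010)
-22 + (-94) = -116 (10001100)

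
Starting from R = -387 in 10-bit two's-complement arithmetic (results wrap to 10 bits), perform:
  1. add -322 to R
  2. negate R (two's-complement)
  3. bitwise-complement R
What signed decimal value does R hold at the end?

314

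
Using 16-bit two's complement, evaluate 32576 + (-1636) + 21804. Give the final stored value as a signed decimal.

-12792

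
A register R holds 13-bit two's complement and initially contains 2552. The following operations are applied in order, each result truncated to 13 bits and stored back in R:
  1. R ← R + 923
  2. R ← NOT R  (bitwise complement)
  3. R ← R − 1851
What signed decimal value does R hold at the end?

Start: R = 2552 = 0100111111000.
R = 2552 + 923 = 3475 = 0110110010011
R = NOT 0110110010011 = 1001001101100 = -3476
R = -3476 − 1851 = -5327; wraps to 2865 = 0101100110001

2865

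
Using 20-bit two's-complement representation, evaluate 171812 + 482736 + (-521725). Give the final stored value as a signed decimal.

132823

171812 + 482736 = 654548 → wraps to -394028 (10011111110011010100)
-394028 + (-521725) = -915753 → wraps to 132823 (00100000011011010111)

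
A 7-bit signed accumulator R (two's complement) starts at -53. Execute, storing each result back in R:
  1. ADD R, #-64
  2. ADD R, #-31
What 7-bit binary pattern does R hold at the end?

1101100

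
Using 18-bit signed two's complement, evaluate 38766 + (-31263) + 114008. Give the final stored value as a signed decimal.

121511

38766 + (-31263) = 7503 (000001110101001111)
7503 + 114008 = 121511 (011101101010100111)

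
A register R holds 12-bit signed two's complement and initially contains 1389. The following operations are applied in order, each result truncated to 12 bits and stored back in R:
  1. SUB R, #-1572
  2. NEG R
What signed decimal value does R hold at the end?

Start: R = 1389 = 010101101101.
R = 1389 − (-1572) = 2961; wraps to -1135 = 101110010001
R = −(-1135) = 1135 = 010001101111

1135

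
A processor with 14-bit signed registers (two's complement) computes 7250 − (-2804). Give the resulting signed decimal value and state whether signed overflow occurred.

7250 → 01110001010010
-2804 → 11010100001100
Subtract via negate-and-add: invert 11010100001100 + 1 = 00101011110100 (i.e. 2804).
  01110001010010
+ 00101011110100
= 10011101000110
Result 10011101000110: MSB = 1 → 10054 − 16384 = -6330.
Both addends (after negating the subtrahend) are non-negative but the stored result is negative: signed overflow. The true value 7250 − (-2804) = 10054 lies outside [-8192, 8191].

-6330; overflow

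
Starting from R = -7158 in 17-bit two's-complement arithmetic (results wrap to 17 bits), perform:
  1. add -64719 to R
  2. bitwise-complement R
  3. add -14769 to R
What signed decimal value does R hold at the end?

57107

Start: R = -7158 = 11110010000001010.
R = -7158 + (-64719) = -71877; wraps to 59195 = 01110011100111011
R = NOT 01110011100111011 = 10001100011000100 = -59196
R = -59196 + (-14769) = -73965; wraps to 57107 = 01101111100010011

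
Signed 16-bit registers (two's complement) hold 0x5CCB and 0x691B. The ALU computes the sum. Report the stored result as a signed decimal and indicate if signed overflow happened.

0x5CCB = 0101110011001011 = 23755 (signed)
0x691B = 0110100100011011 = 26907 (signed)
  0101110011001011
+ 0110100100011011
= 1100010111100110
Result 1100010111100110: MSB = 1 → 50662 − 65536 = -14874.
Both addends are non-negative but the stored result is negative: signed overflow. The true value 23755 + 26907 = 50662 lies outside [-32768, 32767].

-14874; overflow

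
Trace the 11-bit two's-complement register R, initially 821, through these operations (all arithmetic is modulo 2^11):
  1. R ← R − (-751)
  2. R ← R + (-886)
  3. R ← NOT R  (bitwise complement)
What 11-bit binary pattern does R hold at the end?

Start: R = 821 = 01100110101.
R = 821 − (-751) = 1572; wraps to -476 = 11000100100
R = -476 + (-886) = -1362; wraps to 686 = 01010101110
R = NOT 01010101110 = 10101010001 = -687

10101010001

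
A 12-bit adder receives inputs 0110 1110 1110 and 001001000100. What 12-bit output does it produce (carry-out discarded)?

  011011101110
+ 001001000100
= 100100110010

100100110010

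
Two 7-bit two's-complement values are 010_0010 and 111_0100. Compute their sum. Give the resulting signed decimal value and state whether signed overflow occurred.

22; no overflow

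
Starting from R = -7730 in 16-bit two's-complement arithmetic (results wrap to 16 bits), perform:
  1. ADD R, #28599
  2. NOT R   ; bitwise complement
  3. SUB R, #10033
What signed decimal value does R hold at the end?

Start: R = -7730 = 1110000111001110.
R = -7730 + 28599 = 20869 = 0101000110000101
R = NOT 0101000110000101 = 1010111001111010 = -20870
R = -20870 − 10033 = -30903 = 1000011101001001

-30903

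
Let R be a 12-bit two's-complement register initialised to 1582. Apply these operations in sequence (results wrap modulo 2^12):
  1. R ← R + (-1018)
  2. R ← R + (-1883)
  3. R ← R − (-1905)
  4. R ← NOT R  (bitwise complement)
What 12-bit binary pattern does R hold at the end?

Start: R = 1582 = 011000101110.
R = 1582 + (-1018) = 564 = 001000110100
R = 564 + (-1883) = -1319 = 101011011001
R = -1319 − (-1905) = 586 = 001001001010
R = NOT 001001001010 = 110110110101 = -587

110110110101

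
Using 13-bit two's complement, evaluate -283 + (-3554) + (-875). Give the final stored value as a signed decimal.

-283 + (-3554) = -3837 (1000100000011)
-3837 + (-875) = -4712 → wraps to 3480 (0110110011000)

3480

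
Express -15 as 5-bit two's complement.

|-15| = 15 = 01111 in 5 bits.
Invert the bits: 10000. Add 1: 10001.

10001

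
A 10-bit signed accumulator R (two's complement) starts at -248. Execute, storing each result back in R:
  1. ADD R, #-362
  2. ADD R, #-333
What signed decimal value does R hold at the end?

81

Start: R = -248 = 1100001000.
R = -248 + (-362) = -610; wraps to 414 = 0110011110
R = 414 + (-333) = 81 = 0001010001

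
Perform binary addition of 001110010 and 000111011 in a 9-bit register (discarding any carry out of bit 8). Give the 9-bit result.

  001110010
+ 000111011
= 010101101

010101101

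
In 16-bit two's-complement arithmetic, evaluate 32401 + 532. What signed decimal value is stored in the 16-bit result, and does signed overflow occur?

32401 → 0111111010010001
532 → 0000001000010100
  0111111010010001
+ 0000001000010100
= 1000000010100101
Result 1000000010100101: MSB = 1 → 32933 − 65536 = -32603.
Both addends are non-negative but the stored result is negative: signed overflow. The true value 32401 + 532 = 32933 lies outside [-32768, 32767].

-32603; overflow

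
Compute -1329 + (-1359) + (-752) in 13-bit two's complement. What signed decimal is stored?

-1329 + (-1359) = -2688 (1010110000000)
-2688 + (-752) = -3440 (1001010010000)

-3440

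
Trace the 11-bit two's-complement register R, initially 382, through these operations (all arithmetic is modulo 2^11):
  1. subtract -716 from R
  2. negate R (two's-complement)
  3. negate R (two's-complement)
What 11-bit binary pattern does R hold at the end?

10001001010

Start: R = 382 = 00101111110.
R = 382 − (-716) = 1098; wraps to -950 = 10001001010
R = −(-950) = 950 = 01110110110
R = −(950) = -950 = 10001001010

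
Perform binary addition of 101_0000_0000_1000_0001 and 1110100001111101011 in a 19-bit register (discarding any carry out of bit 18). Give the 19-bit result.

  1010000000010000001
+ 1110100001111101011
= 1000100010001101100  (discard carry-out 1)

1000100010001101100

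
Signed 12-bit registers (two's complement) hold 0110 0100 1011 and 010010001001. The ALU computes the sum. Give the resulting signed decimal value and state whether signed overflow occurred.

-1324; overflow

0110 0100 1011 → 011001001011 = 1611 (signed)
010010001001 = 1161 (signed)
  011001001011
+ 010010001001
= 101011010100
Result 101011010100: MSB = 1 → 2772 − 4096 = -1324.
Both addends are non-negative but the stored result is negative: signed overflow. The true value 1611 + 1161 = 2772 lies outside [-2048, 2047].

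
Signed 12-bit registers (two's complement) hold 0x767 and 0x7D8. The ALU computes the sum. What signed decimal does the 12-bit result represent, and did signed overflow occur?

-193; overflow

0x767 = 011101100111 = 1895 (signed)
0x7D8 = 011111011000 = 2008 (signed)
  011101100111
+ 011111011000
= 111100111111
Result 111100111111: MSB = 1 → 3903 − 4096 = -193.
Both addends are non-negative but the stored result is negative: signed overflow. The true value 1895 + 2008 = 3903 lies outside [-2048, 2047].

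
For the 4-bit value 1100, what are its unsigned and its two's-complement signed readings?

unsigned = 12, signed = -4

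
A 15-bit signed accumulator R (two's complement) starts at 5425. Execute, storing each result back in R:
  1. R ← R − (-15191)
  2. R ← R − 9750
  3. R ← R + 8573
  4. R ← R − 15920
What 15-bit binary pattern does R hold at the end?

000110110111111

Start: R = 5425 = 001010100110001.
R = 5425 − (-15191) = 20616; wraps to -12152 = 101000010001000
R = -12152 − 9750 = -21902; wraps to 10866 = 010101001110010
R = 10866 + 8573 = 19439; wraps to -13329 = 100101111101111
R = -13329 − 15920 = -29249; wraps to 3519 = 000110110111111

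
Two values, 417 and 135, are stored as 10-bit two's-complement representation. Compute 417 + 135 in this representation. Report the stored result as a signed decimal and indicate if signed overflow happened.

-472; overflow

417 → 0110100001
135 → 0010000111
  0110100001
+ 0010000111
= 1000101000
Result 1000101000: MSB = 1 → 552 − 1024 = -472.
Both addends are non-negative but the stored result is negative: signed overflow. The true value 417 + 135 = 552 lies outside [-512, 511].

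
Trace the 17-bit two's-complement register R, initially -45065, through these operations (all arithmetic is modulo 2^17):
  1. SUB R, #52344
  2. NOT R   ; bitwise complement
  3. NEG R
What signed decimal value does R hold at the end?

33664

Start: R = -45065 = 10100111111110111.
R = -45065 − 52344 = -97409; wraps to 33663 = 01000001101111111
R = NOT 01000001101111111 = 10111110010000000 = -33664
R = −(-33664) = 33664 = 01000001110000000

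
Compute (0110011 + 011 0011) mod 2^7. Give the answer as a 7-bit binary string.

1100110

  0110011
+ 0110011
= 1100110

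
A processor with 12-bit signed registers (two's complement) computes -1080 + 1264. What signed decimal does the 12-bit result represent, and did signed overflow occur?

-1080 → 101111001000
1264 → 010011110000
  101111001000
+ 010011110000
= 000010111000  (discard carry-out 1)
Result 000010111000: MSB = 0 → value 184.
Addends have opposite signs, so signed overflow cannot occur.

184; no overflow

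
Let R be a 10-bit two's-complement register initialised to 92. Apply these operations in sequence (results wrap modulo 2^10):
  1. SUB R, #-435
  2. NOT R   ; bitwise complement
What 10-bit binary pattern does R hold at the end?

Start: R = 92 = 0001011100.
R = 92 − (-435) = 527; wraps to -497 = 1000001111
R = NOT 1000001111 = 0111110000 = 496

0111110000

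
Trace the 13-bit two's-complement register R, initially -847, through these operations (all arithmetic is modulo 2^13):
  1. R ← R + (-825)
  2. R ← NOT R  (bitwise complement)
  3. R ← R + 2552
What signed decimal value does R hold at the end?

Start: R = -847 = 1110010110001.
R = -847 + (-825) = -1672 = 1100101111000
R = NOT 1100101111000 = 0011010000111 = 1671
R = 1671 + 2552 = 4223; wraps to -3969 = 1000001111111

-3969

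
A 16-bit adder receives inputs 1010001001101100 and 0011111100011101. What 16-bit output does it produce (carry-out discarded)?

1110000110001001

  1010001001101100
+ 0011111100011101
= 1110000110001001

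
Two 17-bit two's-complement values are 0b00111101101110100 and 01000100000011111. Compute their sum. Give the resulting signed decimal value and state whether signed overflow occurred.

-64621; overflow

0b00111101101110100 → 00111101101110100 = 31604 (signed)
01000100000011111 = 34847 (signed)
  00111101101110100
+ 01000100000011111
= 10000001110010011
Result 10000001110010011: MSB = 1 → 66451 − 131072 = -64621.
Both addends are non-negative but the stored result is negative: signed overflow. The true value 31604 + 34847 = 66451 lies outside [-65536, 65535].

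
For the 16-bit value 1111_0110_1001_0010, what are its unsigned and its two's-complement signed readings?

Unsigned: 1111011010010010 = 63122.
Signed: MSB=1 → 63122 − 65536 = -2414.

unsigned = 63122, signed = -2414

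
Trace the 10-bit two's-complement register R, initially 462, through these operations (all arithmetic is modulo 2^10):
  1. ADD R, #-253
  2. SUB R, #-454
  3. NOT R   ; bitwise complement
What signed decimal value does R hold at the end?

Start: R = 462 = 0111001110.
R = 462 + (-253) = 209 = 0011010001
R = 209 − (-454) = 663; wraps to -361 = 1010010111
R = NOT 1010010111 = 0101101000 = 360

360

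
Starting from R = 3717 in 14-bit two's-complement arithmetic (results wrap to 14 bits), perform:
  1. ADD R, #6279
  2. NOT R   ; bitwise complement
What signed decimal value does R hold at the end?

6387

Start: R = 3717 = 00111010000101.
R = 3717 + 6279 = 9996; wraps to -6388 = 10011100001100
R = NOT 10011100001100 = 01100011110011 = 6387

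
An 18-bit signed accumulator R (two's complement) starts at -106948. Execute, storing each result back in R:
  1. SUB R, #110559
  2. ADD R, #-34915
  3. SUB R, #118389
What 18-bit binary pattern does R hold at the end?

100101011110000101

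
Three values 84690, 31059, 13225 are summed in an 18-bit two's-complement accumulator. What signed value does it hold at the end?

128974

84690 + 31059 = 115749 (011100010000100101)
115749 + 13225 = 128974 (011111011111001110)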